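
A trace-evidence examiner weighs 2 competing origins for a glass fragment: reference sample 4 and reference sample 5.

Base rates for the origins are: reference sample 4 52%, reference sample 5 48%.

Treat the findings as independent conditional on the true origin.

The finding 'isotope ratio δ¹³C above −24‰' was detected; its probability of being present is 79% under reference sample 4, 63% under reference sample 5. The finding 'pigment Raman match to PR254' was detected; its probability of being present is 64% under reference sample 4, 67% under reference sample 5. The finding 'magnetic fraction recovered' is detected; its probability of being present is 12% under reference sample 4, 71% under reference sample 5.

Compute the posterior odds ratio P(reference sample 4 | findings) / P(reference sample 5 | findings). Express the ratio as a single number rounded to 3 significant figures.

The normalizing constant cancels in an odds ratio, so compute prior × likelihood for the two hypotheses only:
  reference sample 4: 0.52 × 0.79 × 0.64 × 0.12 = 0.031549
  reference sample 5: 0.48 × 0.63 × 0.67 × 0.71 = 0.14385
Posterior odds = 0.031549 / 0.14385 ≈ 0.219.

0.219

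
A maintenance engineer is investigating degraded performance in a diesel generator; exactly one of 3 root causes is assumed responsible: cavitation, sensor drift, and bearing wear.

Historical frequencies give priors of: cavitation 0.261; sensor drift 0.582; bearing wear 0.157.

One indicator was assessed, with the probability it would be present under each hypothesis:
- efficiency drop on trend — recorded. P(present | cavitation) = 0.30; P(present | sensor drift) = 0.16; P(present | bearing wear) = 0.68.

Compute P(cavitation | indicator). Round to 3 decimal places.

0.281

For each hypothesis, the unnormalized posterior weight is prior × likelihood:
  cavitation: 0.261 × 0.30 = 0.0783
  sensor drift: 0.582 × 0.16 = 0.09312
  bearing wear: 0.157 × 0.68 = 0.10676
Marginal likelihood of the evidence = 0.27818.
P(cavitation | evidence) = 0.0783 / 0.27818 ≈ 0.281.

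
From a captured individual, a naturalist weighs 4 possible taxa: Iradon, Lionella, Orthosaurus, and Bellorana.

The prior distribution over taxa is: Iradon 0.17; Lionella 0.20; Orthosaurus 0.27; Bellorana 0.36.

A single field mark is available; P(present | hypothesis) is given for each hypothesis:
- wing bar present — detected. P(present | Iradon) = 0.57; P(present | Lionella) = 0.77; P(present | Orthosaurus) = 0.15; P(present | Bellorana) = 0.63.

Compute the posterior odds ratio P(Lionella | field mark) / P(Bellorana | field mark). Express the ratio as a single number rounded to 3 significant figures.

Posterior odds equal prior odds times the likelihood ratio; only the two competing hypotheses matter.
  Lionella: 0.20 × 0.77 = 0.154
  Bellorana: 0.36 × 0.63 = 0.2268
Odds(Lionella : Bellorana) = 0.154 / 0.2268 ≈ 0.679.

0.679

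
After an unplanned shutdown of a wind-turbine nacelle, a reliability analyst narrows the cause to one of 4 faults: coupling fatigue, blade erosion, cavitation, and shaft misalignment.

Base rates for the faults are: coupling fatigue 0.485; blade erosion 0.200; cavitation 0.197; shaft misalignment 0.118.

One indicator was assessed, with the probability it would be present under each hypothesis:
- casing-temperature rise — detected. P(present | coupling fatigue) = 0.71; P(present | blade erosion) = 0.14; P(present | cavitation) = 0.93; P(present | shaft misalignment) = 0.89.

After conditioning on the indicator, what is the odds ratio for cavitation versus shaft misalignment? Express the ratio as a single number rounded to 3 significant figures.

Unnormalized posterior weight (prior times the indicator likelihood) for each of the two hypotheses:
  cavitation: 0.197 × 0.93 = 0.18321
  shaft misalignment: 0.118 × 0.89 = 0.10502
Odds(cavitation : shaft misalignment) = 0.18321 / 0.10502 ≈ 1.74.

1.74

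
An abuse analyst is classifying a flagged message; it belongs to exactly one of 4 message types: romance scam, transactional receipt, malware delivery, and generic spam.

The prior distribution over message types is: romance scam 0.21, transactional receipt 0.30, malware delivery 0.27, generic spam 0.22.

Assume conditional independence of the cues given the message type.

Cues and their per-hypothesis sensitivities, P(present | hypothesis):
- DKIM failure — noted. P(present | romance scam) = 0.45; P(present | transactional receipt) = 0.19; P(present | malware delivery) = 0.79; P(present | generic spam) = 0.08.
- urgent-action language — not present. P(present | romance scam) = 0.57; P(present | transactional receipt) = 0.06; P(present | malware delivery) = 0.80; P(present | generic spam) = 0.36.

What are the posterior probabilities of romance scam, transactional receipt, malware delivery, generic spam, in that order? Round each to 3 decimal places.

0.274, 0.362, 0.288, 0.076

For each hypothesis, the unnormalized posterior weight is prior × product of the cue likelihoods (using 1 − P(present | H) for each absent cue):
  romance scam: 0.21 × 0.45 × (1 − 0.57) = 0.040635
  transactional receipt: 0.30 × 0.19 × (1 − 0.06) = 0.05358
  malware delivery: 0.27 × 0.79 × (1 − 0.80) = 0.04266
  generic spam: 0.22 × 0.08 × (1 − 0.36) = 0.011264
Normalizing constant Z = 0.040635 + 0.05358 + 0.04266 + 0.011264 = 0.14814.
P(romance scam | evidence) = 0.040635 / 0.14814 ≈ 0.274
P(transactional receipt | evidence) = 0.05358 / 0.14814 ≈ 0.362
P(malware delivery | evidence) = 0.04266 / 0.14814 ≈ 0.288
P(generic spam | evidence) = 0.011264 / 0.14814 ≈ 0.076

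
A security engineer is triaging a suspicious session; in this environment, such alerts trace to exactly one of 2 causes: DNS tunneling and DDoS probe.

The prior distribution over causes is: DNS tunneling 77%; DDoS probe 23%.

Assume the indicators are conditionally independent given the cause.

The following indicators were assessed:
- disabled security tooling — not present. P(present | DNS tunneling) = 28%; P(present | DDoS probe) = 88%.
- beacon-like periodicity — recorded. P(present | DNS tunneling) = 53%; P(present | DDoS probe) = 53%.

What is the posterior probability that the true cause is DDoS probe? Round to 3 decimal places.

Multiply each prior by the joint likelihood of the indicator pattern (using 1 − P(present | H) for each absent indicator):
  DNS tunneling: 0.77 × (1 − 0.28) × 0.53 = 0.29383
  DDoS probe: 0.23 × (1 − 0.88) × 0.53 = 0.014628
Normalizing constant Z = 0.29383 + 0.014628 = 0.30846.
P(DDoS probe | evidence) = 0.014628 / 0.30846 ≈ 0.047.

0.047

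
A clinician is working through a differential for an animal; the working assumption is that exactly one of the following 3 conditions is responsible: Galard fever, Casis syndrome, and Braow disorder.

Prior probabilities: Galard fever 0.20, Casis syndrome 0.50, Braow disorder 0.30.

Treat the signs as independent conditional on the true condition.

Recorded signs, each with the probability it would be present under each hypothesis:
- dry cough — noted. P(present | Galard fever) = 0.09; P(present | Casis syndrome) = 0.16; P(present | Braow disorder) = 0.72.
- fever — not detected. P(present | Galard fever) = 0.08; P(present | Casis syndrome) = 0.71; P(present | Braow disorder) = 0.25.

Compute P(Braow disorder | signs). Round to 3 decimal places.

0.803

For each hypothesis, the unnormalized posterior weight is prior × product of the sign likelihoods (using 1 − P(present | H) for each absent sign):
  Galard fever: 0.20 × 0.09 × (1 − 0.08) = 0.01656
  Casis syndrome: 0.50 × 0.16 × (1 − 0.71) = 0.0232
  Braow disorder: 0.30 × 0.72 × (1 − 0.25) = 0.162
The unnormalized weights sum to 0.20176.
P(Braow disorder | evidence) = 0.162 / 0.20176 ≈ 0.803.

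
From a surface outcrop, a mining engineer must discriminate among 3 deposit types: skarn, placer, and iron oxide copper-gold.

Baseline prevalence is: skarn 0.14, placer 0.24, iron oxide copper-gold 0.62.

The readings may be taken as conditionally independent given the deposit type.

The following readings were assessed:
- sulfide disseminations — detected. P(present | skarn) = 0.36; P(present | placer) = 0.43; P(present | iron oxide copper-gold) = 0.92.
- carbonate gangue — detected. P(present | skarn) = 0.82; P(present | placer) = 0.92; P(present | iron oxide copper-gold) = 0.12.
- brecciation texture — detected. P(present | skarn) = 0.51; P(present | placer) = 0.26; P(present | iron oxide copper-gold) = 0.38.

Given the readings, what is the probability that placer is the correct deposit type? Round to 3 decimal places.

By Bayes' rule with conditional independence, the unnormalized weight for each hypothesis is prior × ∏ likelihoods:
  skarn: 0.14 × 0.36 × 0.82 × 0.51 = 0.021077
  placer: 0.24 × 0.43 × 0.92 × 0.26 = 0.024685
  iron oxide copper-gold: 0.62 × 0.92 × 0.12 × 0.38 = 0.02601
Normalizing constant Z = 0.021077 + 0.024685 + 0.02601 = 0.071773.
P(placer | evidence) = 0.024685 / 0.071773 ≈ 0.344.

0.344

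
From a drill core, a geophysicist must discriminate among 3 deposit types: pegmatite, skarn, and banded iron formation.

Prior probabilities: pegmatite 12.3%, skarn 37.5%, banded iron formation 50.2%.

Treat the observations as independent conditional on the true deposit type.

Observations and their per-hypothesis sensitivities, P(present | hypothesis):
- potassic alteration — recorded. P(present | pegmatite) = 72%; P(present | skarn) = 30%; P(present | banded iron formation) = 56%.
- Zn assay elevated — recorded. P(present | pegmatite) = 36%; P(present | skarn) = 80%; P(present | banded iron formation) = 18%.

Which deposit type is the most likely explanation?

By Bayes' rule with conditional independence, the unnormalized weight for each hypothesis is prior × ∏ likelihoods:
  pegmatite: 0.123 × 0.72 × 0.36 = 0.031882
  skarn: 0.375 × 0.30 × 0.80 = 0.09
  banded iron formation: 0.502 × 0.56 × 0.18 = 0.050602
Marginal likelihood of the evidence = 0.17248.
P(pegmatite | evidence) ≈ 0.031882 / 0.17248 ≈ 0.185
P(skarn | evidence) ≈ 0.09 / 0.17248 ≈ 0.522
P(banded iron formation | evidence) ≈ 0.050602 / 0.17248 ≈ 0.293
The largest is 0.522, so skarn is most probable.

skarn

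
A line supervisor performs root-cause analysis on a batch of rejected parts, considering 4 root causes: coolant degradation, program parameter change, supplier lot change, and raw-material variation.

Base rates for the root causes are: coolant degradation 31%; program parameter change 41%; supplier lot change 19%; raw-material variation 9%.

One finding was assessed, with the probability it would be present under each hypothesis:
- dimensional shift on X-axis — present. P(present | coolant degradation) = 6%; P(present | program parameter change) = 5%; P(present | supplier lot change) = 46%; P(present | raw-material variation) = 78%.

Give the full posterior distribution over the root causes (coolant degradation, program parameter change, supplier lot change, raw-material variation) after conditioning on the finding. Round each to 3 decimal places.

For each hypothesis, the unnormalized posterior weight is prior × likelihood:
  coolant degradation: 0.31 × 0.06 = 0.0186
  program parameter change: 0.41 × 0.05 = 0.0205
  supplier lot change: 0.19 × 0.46 = 0.0874
  raw-material variation: 0.09 × 0.78 = 0.0702
Marginal likelihood of the evidence = 0.1967.
P(coolant degradation | evidence) = 0.0186 / 0.1967 ≈ 0.095
P(program parameter change | evidence) = 0.0205 / 0.1967 ≈ 0.104
P(supplier lot change | evidence) = 0.0874 / 0.1967 ≈ 0.444
P(raw-material variation | evidence) = 0.0702 / 0.1967 ≈ 0.357

0.095, 0.104, 0.444, 0.357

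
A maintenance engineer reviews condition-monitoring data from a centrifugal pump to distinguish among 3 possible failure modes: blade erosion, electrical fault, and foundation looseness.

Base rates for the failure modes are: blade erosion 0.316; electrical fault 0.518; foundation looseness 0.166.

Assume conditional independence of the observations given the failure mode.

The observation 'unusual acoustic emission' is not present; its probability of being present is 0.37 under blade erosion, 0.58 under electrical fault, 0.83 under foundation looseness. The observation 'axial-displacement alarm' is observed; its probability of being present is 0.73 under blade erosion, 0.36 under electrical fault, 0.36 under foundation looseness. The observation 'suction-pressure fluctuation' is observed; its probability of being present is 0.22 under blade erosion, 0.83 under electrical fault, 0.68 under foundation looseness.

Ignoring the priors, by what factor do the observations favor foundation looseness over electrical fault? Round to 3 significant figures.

Joint likelihood of the evidence pattern under each hypothesis (using 1 − P(present | H) for each absent observation):
  foundation looseness: (1 − 0.83) × 0.36 × 0.68 = 0.041616
  electrical fault: (1 − 0.58) × 0.36 × 0.83 = 0.1255
Bayes factor = 0.041616 / 0.1255 ≈ 0.332

0.332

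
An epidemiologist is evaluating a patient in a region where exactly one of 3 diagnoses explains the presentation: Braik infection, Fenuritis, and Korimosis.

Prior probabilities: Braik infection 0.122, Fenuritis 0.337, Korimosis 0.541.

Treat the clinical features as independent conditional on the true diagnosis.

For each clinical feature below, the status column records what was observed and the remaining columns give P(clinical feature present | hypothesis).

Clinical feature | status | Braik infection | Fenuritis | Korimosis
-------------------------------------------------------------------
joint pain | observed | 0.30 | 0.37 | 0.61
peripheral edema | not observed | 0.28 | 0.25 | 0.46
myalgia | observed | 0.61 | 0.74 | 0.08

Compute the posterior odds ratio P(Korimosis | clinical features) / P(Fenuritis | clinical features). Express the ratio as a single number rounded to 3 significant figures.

0.206

The normalizing constant cancels in an odds ratio, so compute prior × likelihood for the two hypotheses only (using 1 − P(present | H) for each absent clinical feature):
  Korimosis: 0.541 × 0.61 × (1 − 0.46) × 0.08 = 0.014256
  Fenuritis: 0.337 × 0.37 × (1 − 0.25) × 0.74 = 0.069203
Odds(Korimosis : Fenuritis) = 0.014256 / 0.069203 ≈ 0.206.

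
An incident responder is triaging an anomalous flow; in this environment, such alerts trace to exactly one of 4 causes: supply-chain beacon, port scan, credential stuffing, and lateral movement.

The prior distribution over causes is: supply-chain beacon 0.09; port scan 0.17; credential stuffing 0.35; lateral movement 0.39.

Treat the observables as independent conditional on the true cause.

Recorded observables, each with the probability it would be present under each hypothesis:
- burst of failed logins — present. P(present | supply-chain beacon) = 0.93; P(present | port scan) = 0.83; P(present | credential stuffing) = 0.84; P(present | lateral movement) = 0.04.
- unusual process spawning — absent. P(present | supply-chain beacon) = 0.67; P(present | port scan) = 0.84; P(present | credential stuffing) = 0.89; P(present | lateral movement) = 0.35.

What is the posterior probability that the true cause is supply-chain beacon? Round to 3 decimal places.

0.298

For each hypothesis, the unnormalized posterior weight is prior × product of the observable likelihoods (using 1 − P(present | H) for each absent observable):
  supply-chain beacon: 0.09 × 0.93 × (1 − 0.67) = 0.027621
  port scan: 0.17 × 0.83 × (1 − 0.84) = 0.022576
  credential stuffing: 0.35 × 0.84 × (1 − 0.89) = 0.03234
  lateral movement: 0.39 × 0.04 × (1 − 0.35) = 0.01014
The unnormalized weights sum to 0.092677.
P(supply-chain beacon | evidence) = 0.027621 / 0.092677 ≈ 0.298.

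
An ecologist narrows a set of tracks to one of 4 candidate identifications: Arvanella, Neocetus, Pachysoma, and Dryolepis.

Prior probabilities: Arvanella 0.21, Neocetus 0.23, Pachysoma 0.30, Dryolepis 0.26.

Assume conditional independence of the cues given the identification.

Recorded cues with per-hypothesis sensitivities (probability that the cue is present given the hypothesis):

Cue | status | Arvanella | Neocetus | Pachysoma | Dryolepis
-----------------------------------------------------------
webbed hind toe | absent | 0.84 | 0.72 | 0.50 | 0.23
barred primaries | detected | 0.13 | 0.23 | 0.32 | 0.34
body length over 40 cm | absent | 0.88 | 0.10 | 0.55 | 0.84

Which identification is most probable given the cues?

Pachysoma

By Bayes' rule with conditional independence, the unnormalized weight for each hypothesis is prior × ∏ likelihoods (using 1 − P(present | H) for each absent cue):
  Arvanella: 0.21 × (1 − 0.84) × 0.13 × (1 − 0.88) = 0.00052416
  Neocetus: 0.23 × (1 − 0.72) × 0.23 × (1 − 0.10) = 0.013331
  Pachysoma: 0.30 × (1 − 0.50) × 0.32 × (1 − 0.55) = 0.0216
  Dryolepis: 0.26 × (1 − 0.23) × 0.34 × (1 − 0.84) = 0.010891
Normalizing constant Z = 0.00052416 + 0.013331 + 0.0216 + 0.010891 = 0.046346.
P(Arvanella | evidence) ≈ 0.00052416 / 0.046346 ≈ 0.011
P(Neocetus | evidence) ≈ 0.013331 / 0.046346 ≈ 0.288
P(Pachysoma | evidence) ≈ 0.0216 / 0.046346 ≈ 0.466
P(Dryolepis | evidence) ≈ 0.010891 / 0.046346 ≈ 0.235
The largest is 0.466, so Pachysoma is most probable.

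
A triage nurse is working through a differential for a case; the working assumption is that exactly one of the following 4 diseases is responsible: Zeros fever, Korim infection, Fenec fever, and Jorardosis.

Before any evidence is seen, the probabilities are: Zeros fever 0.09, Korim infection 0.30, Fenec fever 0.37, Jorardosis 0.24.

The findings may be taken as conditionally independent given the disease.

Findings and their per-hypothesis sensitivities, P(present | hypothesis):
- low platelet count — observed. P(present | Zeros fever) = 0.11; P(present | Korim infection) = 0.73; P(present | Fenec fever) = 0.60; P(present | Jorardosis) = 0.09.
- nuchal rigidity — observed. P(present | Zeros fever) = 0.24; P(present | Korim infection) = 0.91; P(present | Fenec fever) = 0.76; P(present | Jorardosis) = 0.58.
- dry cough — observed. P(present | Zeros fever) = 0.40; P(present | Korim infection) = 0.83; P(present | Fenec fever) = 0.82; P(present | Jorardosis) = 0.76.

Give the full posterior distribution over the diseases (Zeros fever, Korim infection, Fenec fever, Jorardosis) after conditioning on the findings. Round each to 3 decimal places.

0.003, 0.526, 0.440, 0.030

By Bayes' rule with conditional independence, the unnormalized weight for each hypothesis is prior × ∏ likelihoods:
  Zeros fever: 0.09 × 0.11 × 0.24 × 0.40 = 0.0009504
  Korim infection: 0.30 × 0.73 × 0.91 × 0.83 = 0.16541
  Fenec fever: 0.37 × 0.60 × 0.76 × 0.82 = 0.13835
  Jorardosis: 0.24 × 0.09 × 0.58 × 0.76 = 0.0095213
The unnormalized weights sum to 0.31423.
P(Zeros fever | evidence) = 0.0009504 / 0.31423 ≈ 0.003
P(Korim infection | evidence) = 0.16541 / 0.31423 ≈ 0.526
P(Fenec fever | evidence) = 0.13835 / 0.31423 ≈ 0.440
P(Jorardosis | evidence) = 0.0095213 / 0.31423 ≈ 0.030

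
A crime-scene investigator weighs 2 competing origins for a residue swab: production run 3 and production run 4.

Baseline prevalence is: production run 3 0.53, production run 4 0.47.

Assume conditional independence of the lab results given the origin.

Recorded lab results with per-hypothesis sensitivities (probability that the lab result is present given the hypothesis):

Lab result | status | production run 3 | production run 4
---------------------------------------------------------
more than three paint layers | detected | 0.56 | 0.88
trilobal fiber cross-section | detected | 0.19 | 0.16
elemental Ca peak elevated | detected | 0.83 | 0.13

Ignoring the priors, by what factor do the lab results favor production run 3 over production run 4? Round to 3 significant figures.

4.82

Joint likelihood of the lab result pattern under each hypothesis:
  production run 3: 0.56 × 0.19 × 0.83 = 0.088312
  production run 4: 0.88 × 0.16 × 0.13 = 0.018304
Bayes factor = 0.088312 / 0.018304 ≈ 4.82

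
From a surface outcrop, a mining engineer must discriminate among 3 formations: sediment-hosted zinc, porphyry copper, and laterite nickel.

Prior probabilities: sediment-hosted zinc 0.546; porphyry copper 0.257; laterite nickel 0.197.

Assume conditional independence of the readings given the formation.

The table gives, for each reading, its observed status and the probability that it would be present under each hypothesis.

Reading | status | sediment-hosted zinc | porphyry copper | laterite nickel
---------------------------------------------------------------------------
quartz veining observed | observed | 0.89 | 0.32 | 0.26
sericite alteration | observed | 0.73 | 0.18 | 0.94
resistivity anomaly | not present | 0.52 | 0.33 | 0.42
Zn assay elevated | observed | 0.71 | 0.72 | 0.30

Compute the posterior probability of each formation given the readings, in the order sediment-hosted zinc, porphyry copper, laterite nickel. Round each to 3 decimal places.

0.886, 0.052, 0.061

Multiply each prior by the joint likelihood of the reading pattern (using 1 − P(present | H) for each absent reading):
  sediment-hosted zinc: 0.546 × 0.89 × 0.73 × (1 − 0.52) × 0.71 = 0.12089
  porphyry copper: 0.257 × 0.32 × 0.18 × (1 − 0.33) × 0.72 = 0.0071411
  laterite nickel: 0.197 × 0.26 × 0.94 × (1 − 0.42) × 0.30 = 0.0083775
Marginal likelihood of the evidence = 0.13641.
P(sediment-hosted zinc | evidence) = 0.12089 / 0.13641 ≈ 0.886
P(porphyry copper | evidence) = 0.0071411 / 0.13641 ≈ 0.052
P(laterite nickel | evidence) = 0.0083775 / 0.13641 ≈ 0.061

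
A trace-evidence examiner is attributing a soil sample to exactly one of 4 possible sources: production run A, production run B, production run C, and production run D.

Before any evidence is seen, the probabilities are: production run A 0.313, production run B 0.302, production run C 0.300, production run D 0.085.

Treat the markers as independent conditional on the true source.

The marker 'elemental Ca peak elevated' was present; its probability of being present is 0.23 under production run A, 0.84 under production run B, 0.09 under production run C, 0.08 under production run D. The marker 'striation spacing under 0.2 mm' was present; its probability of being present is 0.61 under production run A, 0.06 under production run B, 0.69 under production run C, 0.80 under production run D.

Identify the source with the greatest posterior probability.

For each hypothesis, the unnormalized posterior weight is prior × product of the marker likelihoods:
  production run A: 0.313 × 0.23 × 0.61 = 0.043914
  production run B: 0.302 × 0.84 × 0.06 = 0.015221
  production run C: 0.300 × 0.09 × 0.69 = 0.01863
  production run D: 0.085 × 0.08 × 0.80 = 0.00544
Marginal likelihood of the evidence = 0.083205.
P(production run A | evidence) ≈ 0.043914 / 0.083205 ≈ 0.528
P(production run B | evidence) ≈ 0.015221 / 0.083205 ≈ 0.183
P(production run C | evidence) ≈ 0.01863 / 0.083205 ≈ 0.224
P(production run D | evidence) ≈ 0.00544 / 0.083205 ≈ 0.065
The largest is 0.528, so production run A is most probable.

production run A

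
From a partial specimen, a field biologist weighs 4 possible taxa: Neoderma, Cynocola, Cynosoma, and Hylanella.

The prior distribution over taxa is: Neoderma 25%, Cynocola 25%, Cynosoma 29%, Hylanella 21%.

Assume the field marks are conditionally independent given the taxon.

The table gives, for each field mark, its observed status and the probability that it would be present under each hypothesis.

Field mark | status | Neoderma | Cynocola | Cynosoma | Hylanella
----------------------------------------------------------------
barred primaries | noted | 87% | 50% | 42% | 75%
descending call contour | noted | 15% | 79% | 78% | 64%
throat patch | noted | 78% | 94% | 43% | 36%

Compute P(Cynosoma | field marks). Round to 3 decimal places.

For each hypothesis, the unnormalized posterior weight is prior × product of the field mark likelihoods:
  Neoderma: 0.25 × 0.87 × 0.15 × 0.78 = 0.025448
  Cynocola: 0.25 × 0.50 × 0.79 × 0.94 = 0.092825
  Cynosoma: 0.29 × 0.42 × 0.78 × 0.43 = 0.040852
  Hylanella: 0.21 × 0.75 × 0.64 × 0.36 = 0.036288
The unnormalized weights sum to 0.19541.
P(Cynosoma | evidence) = 0.040852 / 0.19541 ≈ 0.209.

0.209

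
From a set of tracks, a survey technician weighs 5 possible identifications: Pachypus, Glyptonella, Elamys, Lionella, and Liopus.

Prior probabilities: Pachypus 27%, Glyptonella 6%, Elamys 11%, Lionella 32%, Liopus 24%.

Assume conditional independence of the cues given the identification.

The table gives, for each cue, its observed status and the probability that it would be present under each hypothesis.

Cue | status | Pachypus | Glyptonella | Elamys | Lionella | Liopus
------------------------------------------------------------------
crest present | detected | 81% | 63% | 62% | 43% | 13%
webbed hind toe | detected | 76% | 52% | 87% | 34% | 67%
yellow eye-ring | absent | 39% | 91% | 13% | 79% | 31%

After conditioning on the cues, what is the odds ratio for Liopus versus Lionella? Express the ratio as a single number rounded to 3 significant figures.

1.47

Posterior odds equal prior odds times the likelihood ratio; only the two competing hypotheses matter (using 1 − P(present | H) for each absent cue).
  Liopus: 0.24 × 0.13 × 0.67 × (1 − 0.31) = 0.014424
  Lionella: 0.32 × 0.43 × 0.34 × (1 − 0.79) = 0.0098246
Odds(Liopus : Lionella) = 0.014424 / 0.0098246 ≈ 1.47.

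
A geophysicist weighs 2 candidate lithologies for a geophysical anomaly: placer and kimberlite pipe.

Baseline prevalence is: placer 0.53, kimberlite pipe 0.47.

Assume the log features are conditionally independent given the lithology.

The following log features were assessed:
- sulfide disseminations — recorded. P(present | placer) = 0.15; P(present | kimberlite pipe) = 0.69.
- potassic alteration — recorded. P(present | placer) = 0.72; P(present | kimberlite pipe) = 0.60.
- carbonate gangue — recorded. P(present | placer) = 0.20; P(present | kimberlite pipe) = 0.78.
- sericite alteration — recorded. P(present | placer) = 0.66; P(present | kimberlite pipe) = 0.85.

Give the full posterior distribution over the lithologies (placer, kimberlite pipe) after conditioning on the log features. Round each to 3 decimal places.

0.055, 0.945

By Bayes' rule with conditional independence, the unnormalized weight for each hypothesis is prior × ∏ likelihoods:
  placer: 0.53 × 0.15 × 0.72 × 0.20 × 0.66 = 0.0075557
  kimberlite pipe: 0.47 × 0.69 × 0.60 × 0.78 × 0.85 = 0.12901
Normalizing constant Z = 0.0075557 + 0.12901 = 0.13656.
P(placer | evidence) = 0.0075557 / 0.13656 ≈ 0.055
P(kimberlite pipe | evidence) = 0.12901 / 0.13656 ≈ 0.945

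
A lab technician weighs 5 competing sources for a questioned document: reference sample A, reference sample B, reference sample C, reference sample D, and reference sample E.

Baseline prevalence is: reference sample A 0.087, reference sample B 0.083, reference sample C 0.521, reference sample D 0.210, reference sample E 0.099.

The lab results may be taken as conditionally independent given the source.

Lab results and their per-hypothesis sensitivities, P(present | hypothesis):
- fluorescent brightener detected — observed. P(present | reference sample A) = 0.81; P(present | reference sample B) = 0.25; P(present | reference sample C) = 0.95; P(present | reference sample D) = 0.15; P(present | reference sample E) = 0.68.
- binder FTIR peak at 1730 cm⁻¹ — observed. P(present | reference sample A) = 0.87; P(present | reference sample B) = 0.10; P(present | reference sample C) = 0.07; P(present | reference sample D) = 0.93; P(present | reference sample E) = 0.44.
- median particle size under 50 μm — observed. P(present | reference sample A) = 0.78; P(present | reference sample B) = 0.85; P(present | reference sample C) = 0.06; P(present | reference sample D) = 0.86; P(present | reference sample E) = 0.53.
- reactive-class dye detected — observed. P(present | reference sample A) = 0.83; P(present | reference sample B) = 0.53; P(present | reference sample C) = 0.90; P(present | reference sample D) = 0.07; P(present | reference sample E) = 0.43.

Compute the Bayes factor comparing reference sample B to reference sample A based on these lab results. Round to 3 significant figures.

0.0247

Take the product of per-lab result likelihoods under each hypothesis, then divide.
  reference sample B: 0.25 × 0.10 × 0.85 × 0.53 = 0.011263
  reference sample A: 0.81 × 0.87 × 0.78 × 0.83 = 0.45622
Bayes factor = 0.011263 / 0.45622 ≈ 0.0247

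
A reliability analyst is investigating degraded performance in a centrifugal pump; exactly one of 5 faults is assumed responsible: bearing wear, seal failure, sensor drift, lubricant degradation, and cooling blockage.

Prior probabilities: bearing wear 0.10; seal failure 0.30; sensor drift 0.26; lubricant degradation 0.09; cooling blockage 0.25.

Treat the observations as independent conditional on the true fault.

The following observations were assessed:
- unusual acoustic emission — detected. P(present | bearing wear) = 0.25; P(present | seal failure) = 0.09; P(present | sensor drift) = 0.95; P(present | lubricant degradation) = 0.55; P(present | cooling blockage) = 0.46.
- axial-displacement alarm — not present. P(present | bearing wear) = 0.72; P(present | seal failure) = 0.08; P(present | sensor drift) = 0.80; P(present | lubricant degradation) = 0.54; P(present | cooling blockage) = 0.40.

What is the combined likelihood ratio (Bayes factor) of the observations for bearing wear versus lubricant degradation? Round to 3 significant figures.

Take the product of per-observation likelihoods under each hypothesis (using 1 − P(present | H) for each absent observation), then divide.
  bearing wear: 0.25 × (1 − 0.72) = 0.07
  lubricant degradation: 0.55 × (1 − 0.54) = 0.253
Bayes factor = 0.07 / 0.253 ≈ 0.277

0.277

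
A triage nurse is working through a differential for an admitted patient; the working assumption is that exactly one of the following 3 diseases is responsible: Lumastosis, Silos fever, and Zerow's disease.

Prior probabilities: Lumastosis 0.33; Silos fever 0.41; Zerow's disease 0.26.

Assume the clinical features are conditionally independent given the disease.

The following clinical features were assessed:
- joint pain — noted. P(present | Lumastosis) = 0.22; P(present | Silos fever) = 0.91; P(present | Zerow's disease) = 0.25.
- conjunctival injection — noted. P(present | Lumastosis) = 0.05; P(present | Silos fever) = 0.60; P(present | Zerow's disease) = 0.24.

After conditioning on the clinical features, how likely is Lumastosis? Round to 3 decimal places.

0.015

By Bayes' rule with conditional independence, the unnormalized weight for each hypothesis is prior × ∏ likelihoods:
  Lumastosis: 0.33 × 0.22 × 0.05 = 0.00363
  Silos fever: 0.41 × 0.91 × 0.60 = 0.22386
  Zerow's disease: 0.26 × 0.25 × 0.24 = 0.0156
The unnormalized weights sum to 0.24309.
P(Lumastosis | evidence) = 0.00363 / 0.24309 ≈ 0.015.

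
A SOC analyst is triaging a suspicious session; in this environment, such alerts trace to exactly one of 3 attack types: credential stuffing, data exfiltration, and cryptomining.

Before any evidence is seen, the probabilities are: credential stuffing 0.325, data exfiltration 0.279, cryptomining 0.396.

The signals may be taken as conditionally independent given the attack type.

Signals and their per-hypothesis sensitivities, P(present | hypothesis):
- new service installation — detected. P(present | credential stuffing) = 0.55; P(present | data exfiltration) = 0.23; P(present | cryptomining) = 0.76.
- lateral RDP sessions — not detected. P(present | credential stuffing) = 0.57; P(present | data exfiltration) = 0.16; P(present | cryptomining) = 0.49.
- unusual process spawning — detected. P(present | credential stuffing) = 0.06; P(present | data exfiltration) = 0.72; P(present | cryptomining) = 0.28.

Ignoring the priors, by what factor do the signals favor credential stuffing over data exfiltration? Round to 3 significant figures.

0.102

Take the product of per-signal likelihoods under each hypothesis (using 1 − P(present | H) for each absent signal), then divide.
  credential stuffing: 0.55 × (1 − 0.57) × 0.06 = 0.01419
  data exfiltration: 0.23 × (1 − 0.16) × 0.72 = 0.1391
Bayes factor = 0.01419 / 0.1391 ≈ 0.102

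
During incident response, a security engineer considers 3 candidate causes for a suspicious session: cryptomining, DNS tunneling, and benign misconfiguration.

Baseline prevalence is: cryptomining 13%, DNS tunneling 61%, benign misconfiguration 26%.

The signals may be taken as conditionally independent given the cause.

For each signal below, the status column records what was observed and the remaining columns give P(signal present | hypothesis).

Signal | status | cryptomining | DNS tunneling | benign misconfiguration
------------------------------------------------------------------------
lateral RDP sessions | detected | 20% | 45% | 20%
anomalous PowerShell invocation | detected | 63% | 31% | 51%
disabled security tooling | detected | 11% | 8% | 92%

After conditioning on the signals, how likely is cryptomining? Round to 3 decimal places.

For each hypothesis, the unnormalized posterior weight is prior × product of the signal likelihoods:
  cryptomining: 0.13 × 0.20 × 0.63 × 0.11 = 0.0018018
  DNS tunneling: 0.61 × 0.45 × 0.31 × 0.08 = 0.0068076
  benign misconfiguration: 0.26 × 0.20 × 0.51 × 0.92 = 0.024398
Marginal likelihood of the evidence = 0.033008.
P(cryptomining | evidence) = 0.0018018 / 0.033008 ≈ 0.055.

0.055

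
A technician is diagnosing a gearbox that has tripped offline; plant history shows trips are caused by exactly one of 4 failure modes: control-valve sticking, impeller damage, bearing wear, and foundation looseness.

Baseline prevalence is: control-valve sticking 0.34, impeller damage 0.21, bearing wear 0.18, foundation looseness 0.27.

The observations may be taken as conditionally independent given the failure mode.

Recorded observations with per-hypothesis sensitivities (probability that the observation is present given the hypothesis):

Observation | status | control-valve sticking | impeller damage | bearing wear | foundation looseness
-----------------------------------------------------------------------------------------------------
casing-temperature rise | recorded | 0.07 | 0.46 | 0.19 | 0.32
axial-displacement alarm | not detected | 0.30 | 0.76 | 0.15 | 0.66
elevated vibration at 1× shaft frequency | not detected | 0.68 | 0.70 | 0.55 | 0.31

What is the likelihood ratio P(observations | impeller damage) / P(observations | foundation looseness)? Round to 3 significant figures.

Joint likelihood of the evidence pattern under each hypothesis (using 1 − P(present | H) for each absent observation):
  impeller damage: 0.46 × (1 − 0.76) × (1 − 0.70) = 0.03312
  foundation looseness: 0.32 × (1 − 0.66) × (1 − 0.31) = 0.075072
Bayes factor = 0.03312 / 0.075072 ≈ 0.441

0.441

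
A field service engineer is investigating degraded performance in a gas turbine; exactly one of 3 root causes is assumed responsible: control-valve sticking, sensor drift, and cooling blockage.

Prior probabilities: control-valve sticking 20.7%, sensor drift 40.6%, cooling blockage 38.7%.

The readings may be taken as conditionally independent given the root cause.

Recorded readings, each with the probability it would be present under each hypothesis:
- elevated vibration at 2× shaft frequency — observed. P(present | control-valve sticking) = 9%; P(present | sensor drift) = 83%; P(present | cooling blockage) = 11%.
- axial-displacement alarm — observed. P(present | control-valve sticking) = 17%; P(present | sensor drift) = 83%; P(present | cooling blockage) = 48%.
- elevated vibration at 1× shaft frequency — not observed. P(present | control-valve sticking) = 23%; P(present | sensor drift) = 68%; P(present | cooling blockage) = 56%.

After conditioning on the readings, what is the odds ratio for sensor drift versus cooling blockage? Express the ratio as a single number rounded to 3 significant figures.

9.95

Posterior odds equal prior odds times the likelihood ratio; only the two competing hypotheses matter (using 1 − P(present | H) for each absent reading).
  sensor drift: 0.406 × 0.83 × 0.83 × (1 − 0.68) = 0.089502
  cooling blockage: 0.387 × 0.11 × 0.48 × (1 − 0.56) = 0.0089908
Posterior odds = 0.089502 / 0.0089908 ≈ 9.95.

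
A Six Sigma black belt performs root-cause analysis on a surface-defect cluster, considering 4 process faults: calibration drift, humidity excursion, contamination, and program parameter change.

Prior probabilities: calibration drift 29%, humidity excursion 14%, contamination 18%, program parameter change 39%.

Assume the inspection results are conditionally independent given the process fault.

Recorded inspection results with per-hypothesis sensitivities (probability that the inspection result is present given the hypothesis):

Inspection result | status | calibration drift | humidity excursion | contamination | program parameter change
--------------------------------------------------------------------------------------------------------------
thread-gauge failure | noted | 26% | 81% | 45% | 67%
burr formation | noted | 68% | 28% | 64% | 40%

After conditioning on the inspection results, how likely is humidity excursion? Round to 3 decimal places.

0.133

By Bayes' rule with conditional independence, the unnormalized weight for each hypothesis is prior × ∏ likelihoods:
  calibration drift: 0.29 × 0.26 × 0.68 = 0.051272
  humidity excursion: 0.14 × 0.81 × 0.28 = 0.031752
  contamination: 0.18 × 0.45 × 0.64 = 0.05184
  program parameter change: 0.39 × 0.67 × 0.40 = 0.10452
The unnormalized weights sum to 0.23938.
P(humidity excursion | evidence) = 0.031752 / 0.23938 ≈ 0.133.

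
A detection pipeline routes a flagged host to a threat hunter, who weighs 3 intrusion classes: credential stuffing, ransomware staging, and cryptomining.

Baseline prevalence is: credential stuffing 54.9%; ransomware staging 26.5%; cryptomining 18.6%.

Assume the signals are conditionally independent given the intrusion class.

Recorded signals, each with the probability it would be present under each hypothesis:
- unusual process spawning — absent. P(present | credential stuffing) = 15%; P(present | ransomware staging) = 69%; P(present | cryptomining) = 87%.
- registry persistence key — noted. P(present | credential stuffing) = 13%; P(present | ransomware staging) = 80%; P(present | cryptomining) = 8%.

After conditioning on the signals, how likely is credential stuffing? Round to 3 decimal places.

0.473

By Bayes' rule with conditional independence, the unnormalized weight for each hypothesis is prior × ∏ likelihoods (using 1 − P(present | H) for each absent signal):
  credential stuffing: 0.549 × (1 − 0.15) × 0.13 = 0.060665
  ransomware staging: 0.265 × (1 − 0.69) × 0.80 = 0.06572
  cryptomining: 0.186 × (1 − 0.87) × 0.08 = 0.0019344
Normalizing constant Z = 0.060665 + 0.06572 + 0.0019344 = 0.12832.
P(credential stuffing | evidence) = 0.060665 / 0.12832 ≈ 0.473.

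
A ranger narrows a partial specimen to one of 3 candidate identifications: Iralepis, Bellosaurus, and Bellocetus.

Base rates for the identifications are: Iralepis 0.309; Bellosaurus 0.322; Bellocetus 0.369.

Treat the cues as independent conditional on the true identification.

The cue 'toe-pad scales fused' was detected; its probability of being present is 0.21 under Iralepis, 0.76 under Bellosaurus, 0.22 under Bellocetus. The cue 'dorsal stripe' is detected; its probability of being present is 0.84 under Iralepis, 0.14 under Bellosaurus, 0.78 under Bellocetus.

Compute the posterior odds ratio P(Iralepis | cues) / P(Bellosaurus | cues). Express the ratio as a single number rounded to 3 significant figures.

Unnormalized posterior weight (prior times the cue likelihoods) for each of the two hypotheses:
  Iralepis: 0.309 × 0.21 × 0.84 = 0.054508
  Bellosaurus: 0.322 × 0.76 × 0.14 = 0.034261
Odds(Iralepis : Bellosaurus) = 0.054508 / 0.034261 ≈ 1.59.

1.59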